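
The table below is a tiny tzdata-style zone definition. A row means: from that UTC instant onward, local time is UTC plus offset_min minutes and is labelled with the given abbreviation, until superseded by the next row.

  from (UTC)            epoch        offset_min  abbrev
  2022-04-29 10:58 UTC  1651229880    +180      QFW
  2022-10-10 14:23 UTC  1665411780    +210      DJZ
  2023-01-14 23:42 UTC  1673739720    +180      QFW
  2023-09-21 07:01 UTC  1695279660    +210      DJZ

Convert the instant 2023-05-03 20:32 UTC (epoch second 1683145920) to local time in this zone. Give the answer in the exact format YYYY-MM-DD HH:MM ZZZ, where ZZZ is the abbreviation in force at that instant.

2023-05-03 23:32 QFW

Query: 2023-05-03 20:32 UTC
Rule 3/4 (QFW, +03:00): 2023-01-14 23:42 UTC ≤ query < 2023-09-21 07:01 UTC
20·60 + 32 + 180 = 1412 min
1412 = 0·1440 + 1412; 1412 = 23·60 + 32 → 23:32, same day
→ 2023-05-03 23:32 QFW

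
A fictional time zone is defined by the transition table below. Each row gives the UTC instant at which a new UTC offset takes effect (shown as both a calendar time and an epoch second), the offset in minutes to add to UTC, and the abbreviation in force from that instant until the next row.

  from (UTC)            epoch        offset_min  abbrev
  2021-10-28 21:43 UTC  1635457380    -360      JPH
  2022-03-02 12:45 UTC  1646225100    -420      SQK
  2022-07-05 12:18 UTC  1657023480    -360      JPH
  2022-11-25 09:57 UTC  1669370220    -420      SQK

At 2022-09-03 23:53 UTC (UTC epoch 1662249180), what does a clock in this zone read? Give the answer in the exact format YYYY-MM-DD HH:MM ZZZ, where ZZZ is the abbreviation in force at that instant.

2022-09-03 17:53 JPH

Query: 2022-09-03 23:53 UTC
Rule 3/4 (JPH, -06:00): 2022-07-05 12:18 UTC ≤ query < 2022-11-25 09:57 UTC
23·60 + 53 - 360 = 1073 min
1073 = 0·1440 + 1073; 1073 = 17·60 + 53 → 17:53, same day
→ 2022-09-03 17:53 JPH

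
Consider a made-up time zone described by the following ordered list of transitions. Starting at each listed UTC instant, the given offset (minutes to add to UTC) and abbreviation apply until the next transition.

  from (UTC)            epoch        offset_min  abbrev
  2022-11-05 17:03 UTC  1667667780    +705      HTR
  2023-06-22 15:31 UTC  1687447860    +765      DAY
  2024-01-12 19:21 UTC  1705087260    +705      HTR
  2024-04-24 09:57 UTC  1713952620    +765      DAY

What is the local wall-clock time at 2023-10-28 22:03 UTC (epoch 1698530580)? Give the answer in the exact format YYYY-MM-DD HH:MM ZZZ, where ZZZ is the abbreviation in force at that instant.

2023-10-29 10:48 DAY

Query: 2023-10-28 22:03 UTC
Rule 2/4 (DAY, +12:45): 2023-06-22 15:31 UTC ≤ query < 2024-01-12 19:21 UTC
22·60 + 3 + 765 = 2088 min
2088 = 1·1440 + 648; 648 = 10·60 + 48 → 10:48, 2023-10-28 + 1 day = 2023-10-29
→ 2023-10-29 10:48 DAY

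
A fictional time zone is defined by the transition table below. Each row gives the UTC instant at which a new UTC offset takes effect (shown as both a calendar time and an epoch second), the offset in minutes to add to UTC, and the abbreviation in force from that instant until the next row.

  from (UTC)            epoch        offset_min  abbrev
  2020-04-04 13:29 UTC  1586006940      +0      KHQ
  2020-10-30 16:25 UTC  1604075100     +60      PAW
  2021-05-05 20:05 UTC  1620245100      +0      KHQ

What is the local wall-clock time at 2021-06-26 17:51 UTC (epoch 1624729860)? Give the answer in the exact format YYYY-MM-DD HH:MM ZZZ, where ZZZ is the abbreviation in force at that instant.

Query: 2021-06-26 17:51 UTC
Rule 3/3 (KHQ, +00:00): 2021-05-05 20:05 UTC ≤ query < +∞
17·60 + 51 + 0 = 1071 min
1071 = 0·1440 + 1071; 1071 = 17·60 + 51 → 17:51, same day
→ 2021-06-26 17:51 KHQ

2021-06-26 17:51 KHQ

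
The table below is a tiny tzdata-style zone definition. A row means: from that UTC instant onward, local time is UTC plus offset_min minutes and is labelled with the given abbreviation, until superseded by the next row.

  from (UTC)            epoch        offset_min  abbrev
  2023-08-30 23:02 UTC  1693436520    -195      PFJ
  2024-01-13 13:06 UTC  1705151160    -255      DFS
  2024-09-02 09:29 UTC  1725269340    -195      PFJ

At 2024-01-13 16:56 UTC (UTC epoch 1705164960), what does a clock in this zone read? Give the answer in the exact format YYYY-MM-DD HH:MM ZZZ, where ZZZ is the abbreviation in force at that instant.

Query: 2024-01-13 16:56 UTC
Rule 2/3 (DFS, -04:15): 2024-01-13 13:06 UTC ≤ query < 2024-09-02 09:29 UTC
16·60 + 56 - 255 = 761 min
761 = 0·1440 + 761; 761 = 12·60 + 41 → 12:41, same day
→ 2024-01-13 12:41 DFS

2024-01-13 12:41 DFS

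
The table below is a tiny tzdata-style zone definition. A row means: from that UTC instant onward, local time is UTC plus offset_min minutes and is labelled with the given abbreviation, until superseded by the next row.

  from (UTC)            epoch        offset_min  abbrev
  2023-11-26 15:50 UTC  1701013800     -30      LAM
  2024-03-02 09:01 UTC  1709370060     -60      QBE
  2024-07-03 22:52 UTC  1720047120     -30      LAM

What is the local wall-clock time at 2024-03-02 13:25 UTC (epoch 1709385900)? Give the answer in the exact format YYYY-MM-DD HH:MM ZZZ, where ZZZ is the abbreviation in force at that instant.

2024-03-02 12:25 QBE

Query: 2024-03-02 13:25 UTC
Rule 2/3 (QBE, -01:00): 2024-03-02 09:01 UTC ≤ query < 2024-07-03 22:52 UTC
13·60 + 25 - 60 = 745 min
745 = 0·1440 + 745; 745 = 12·60 + 25 → 12:25, same day
→ 2024-03-02 12:25 QBE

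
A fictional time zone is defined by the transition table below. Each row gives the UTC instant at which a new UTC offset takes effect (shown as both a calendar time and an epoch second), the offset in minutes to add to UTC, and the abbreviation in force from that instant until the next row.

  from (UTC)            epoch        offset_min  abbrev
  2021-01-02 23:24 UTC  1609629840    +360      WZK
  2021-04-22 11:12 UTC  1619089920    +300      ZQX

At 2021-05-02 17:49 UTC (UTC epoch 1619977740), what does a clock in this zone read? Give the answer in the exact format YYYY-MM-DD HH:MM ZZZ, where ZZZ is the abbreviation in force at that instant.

2021-05-02 22:49 ZQX

Query: 2021-05-02 17:49 UTC
Rule 2/2 (ZQX, +05:00): 2021-04-22 11:12 UTC ≤ query < +∞
17·60 + 49 + 300 = 1369 min
1369 = 0·1440 + 1369; 1369 = 22·60 + 49 → 22:49, same day
→ 2021-05-02 22:49 ZQX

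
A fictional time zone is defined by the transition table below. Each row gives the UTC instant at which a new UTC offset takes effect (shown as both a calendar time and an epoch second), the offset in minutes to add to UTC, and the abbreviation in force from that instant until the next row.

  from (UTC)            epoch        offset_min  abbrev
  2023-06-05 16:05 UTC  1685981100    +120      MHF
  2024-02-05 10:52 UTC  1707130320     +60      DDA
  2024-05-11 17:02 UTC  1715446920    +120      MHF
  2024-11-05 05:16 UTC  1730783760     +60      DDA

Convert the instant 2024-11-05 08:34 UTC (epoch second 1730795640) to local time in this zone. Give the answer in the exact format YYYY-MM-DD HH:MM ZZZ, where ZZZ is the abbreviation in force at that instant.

2024-11-05 09:34 DDA

Query: 2024-11-05 08:34 UTC
Rule 4/4 (DDA, +01:00): 2024-11-05 05:16 UTC ≤ query < +∞
8·60 + 34 + 60 = 574 min
574 = 0·1440 + 574; 574 = 9·60 + 34 → 09:34, same day
→ 2024-11-05 09:34 DDA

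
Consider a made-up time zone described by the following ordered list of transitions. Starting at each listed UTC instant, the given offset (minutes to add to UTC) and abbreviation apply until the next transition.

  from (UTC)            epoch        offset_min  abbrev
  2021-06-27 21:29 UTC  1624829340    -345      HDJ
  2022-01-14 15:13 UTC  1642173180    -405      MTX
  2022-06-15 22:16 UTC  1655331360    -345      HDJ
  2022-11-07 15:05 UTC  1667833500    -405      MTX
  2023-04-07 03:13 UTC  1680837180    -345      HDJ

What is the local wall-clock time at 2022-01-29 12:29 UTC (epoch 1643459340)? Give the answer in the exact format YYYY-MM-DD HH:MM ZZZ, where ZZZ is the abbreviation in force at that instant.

Query: 2022-01-29 12:29 UTC
Rule 2/5 (MTX, -06:45): 2022-01-14 15:13 UTC ≤ query < 2022-06-15 22:16 UTC
12·60 + 29 - 405 = 344 min
344 = 0·1440 + 344; 344 = 5·60 + 44 → 05:44, same day
→ 2022-01-29 05:44 MTX

2022-01-29 05:44 MTX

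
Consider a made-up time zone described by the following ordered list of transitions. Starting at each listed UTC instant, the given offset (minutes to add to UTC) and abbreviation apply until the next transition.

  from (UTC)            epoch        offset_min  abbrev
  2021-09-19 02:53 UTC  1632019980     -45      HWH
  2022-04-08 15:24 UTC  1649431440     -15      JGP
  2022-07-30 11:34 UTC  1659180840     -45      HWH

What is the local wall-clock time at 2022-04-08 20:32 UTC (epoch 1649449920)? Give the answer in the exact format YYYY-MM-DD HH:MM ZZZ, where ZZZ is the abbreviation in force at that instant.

Query: 2022-04-08 20:32 UTC
Rule 2/3 (JGP, -00:15): 2022-04-08 15:24 UTC ≤ query < 2022-07-30 11:34 UTC
20·60 + 32 - 15 = 1217 min
1217 = 0·1440 + 1217; 1217 = 20·60 + 17 → 20:17, same day
→ 2022-04-08 20:17 JGP

2022-04-08 20:17 JGP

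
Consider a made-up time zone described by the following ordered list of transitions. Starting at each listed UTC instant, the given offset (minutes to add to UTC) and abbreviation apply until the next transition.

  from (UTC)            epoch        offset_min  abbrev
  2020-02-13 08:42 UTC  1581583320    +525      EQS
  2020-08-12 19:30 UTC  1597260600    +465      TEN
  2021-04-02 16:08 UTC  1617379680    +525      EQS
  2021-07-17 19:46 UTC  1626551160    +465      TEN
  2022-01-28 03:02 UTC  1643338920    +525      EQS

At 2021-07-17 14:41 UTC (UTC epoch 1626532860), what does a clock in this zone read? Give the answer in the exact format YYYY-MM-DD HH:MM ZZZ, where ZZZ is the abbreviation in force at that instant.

2021-07-17 23:26 EQS

Query: 2021-07-17 14:41 UTC
Rule 3/5 (EQS, +08:45): 2021-04-02 16:08 UTC ≤ query < 2021-07-17 19:46 UTC
14·60 + 41 + 525 = 1406 min
1406 = 0·1440 + 1406; 1406 = 23·60 + 26 → 23:26, same day
→ 2021-07-17 23:26 EQS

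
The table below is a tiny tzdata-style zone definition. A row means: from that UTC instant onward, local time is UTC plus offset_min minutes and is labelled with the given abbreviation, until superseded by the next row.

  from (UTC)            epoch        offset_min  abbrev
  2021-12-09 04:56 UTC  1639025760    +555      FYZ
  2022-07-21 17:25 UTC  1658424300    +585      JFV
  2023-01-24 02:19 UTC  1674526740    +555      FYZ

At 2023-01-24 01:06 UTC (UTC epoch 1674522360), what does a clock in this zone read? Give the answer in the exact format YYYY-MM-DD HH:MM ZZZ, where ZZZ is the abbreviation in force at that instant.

Query: 2023-01-24 01:06 UTC
Rule 2/3 (JFV, +09:45): 2022-07-21 17:25 UTC ≤ query < 2023-01-24 02:19 UTC
1·60 + 6 + 585 = 651 min
651 = 0·1440 + 651; 651 = 10·60 + 51 → 10:51, same day
→ 2023-01-24 10:51 JFV

2023-01-24 10:51 JFV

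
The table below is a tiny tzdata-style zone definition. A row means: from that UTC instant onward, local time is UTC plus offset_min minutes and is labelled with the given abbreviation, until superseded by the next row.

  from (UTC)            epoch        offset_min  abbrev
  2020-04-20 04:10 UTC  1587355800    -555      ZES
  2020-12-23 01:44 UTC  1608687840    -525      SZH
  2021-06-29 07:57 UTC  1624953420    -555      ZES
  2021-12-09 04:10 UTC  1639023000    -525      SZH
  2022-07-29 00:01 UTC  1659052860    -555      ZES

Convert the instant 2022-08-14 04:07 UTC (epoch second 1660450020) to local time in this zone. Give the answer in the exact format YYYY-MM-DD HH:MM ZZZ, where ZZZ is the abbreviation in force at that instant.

2022-08-13 18:52 ZES

Query: 2022-08-14 04:07 UTC
Rule 5/5 (ZES, -09:15): 2022-07-29 00:01 UTC ≤ query < +∞
4·60 + 7 - 555 = -308 min
-308 = -1·1440 + 1132; 1132 = 18·60 + 52 → 18:52, 2022-08-14 - 1 day = 2022-08-13
→ 2022-08-13 18:52 ZES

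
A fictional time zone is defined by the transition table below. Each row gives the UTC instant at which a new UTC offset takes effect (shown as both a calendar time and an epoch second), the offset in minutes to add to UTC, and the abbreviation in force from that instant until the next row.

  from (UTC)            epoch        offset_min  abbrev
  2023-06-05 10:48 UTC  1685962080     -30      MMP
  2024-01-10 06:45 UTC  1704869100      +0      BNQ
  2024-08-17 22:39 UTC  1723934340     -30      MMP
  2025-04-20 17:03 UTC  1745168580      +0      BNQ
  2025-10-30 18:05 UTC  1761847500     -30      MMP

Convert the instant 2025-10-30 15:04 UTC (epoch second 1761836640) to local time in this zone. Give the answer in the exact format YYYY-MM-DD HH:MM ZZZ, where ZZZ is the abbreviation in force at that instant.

Query: 2025-10-30 15:04 UTC
Rule 4/5 (BNQ, +00:00): 2025-04-20 17:03 UTC ≤ query < 2025-10-30 18:05 UTC
15·60 + 4 + 0 = 904 min
904 = 0·1440 + 904; 904 = 15·60 + 4 → 15:04, same day
→ 2025-10-30 15:04 BNQ

2025-10-30 15:04 BNQ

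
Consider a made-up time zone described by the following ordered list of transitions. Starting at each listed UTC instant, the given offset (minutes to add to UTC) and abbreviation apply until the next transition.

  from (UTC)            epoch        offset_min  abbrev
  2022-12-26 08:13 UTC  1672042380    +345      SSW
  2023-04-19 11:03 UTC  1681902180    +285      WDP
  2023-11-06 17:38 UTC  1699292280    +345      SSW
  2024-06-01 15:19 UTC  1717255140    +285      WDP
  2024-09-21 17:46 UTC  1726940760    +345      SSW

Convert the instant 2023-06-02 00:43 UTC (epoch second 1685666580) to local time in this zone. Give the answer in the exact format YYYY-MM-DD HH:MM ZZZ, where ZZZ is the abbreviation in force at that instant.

Query: 2023-06-02 00:43 UTC
Rule 2/5 (WDP, +04:45): 2023-04-19 11:03 UTC ≤ query < 2023-11-06 17:38 UTC
0·60 + 43 + 285 = 328 min
328 = 0·1440 + 328; 328 = 5·60 + 28 → 05:28, same day
→ 2023-06-02 05:28 WDP

2023-06-02 05:28 WDP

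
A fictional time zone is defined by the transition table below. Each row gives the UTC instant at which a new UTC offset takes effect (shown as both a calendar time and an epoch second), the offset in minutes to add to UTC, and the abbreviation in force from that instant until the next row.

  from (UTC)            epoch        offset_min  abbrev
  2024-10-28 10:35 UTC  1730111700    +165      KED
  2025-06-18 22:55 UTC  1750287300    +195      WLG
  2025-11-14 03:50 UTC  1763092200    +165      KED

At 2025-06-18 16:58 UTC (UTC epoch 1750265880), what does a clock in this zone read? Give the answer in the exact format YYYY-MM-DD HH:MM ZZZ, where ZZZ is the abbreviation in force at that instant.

2025-06-18 19:43 KED

Query: 2025-06-18 16:58 UTC
Rule 1/3 (KED, +02:45): 2024-10-28 10:35 UTC ≤ query < 2025-06-18 22:55 UTC
16·60 + 58 + 165 = 1183 min
1183 = 0·1440 + 1183; 1183 = 19·60 + 43 → 19:43, same day
→ 2025-06-18 19:43 KED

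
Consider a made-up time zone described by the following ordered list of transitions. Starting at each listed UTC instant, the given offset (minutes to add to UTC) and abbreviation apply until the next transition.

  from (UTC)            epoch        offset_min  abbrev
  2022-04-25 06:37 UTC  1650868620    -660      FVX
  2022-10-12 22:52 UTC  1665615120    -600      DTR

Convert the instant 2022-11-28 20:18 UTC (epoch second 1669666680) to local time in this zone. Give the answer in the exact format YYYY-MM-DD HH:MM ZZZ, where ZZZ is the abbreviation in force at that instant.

Query: 2022-11-28 20:18 UTC
Rule 2/2 (DTR, -10:00): 2022-10-12 22:52 UTC ≤ query < +∞
20·60 + 18 - 600 = 618 min
618 = 0·1440 + 618; 618 = 10·60 + 18 → 10:18, same day
→ 2022-11-28 10:18 DTR

2022-11-28 10:18 DTR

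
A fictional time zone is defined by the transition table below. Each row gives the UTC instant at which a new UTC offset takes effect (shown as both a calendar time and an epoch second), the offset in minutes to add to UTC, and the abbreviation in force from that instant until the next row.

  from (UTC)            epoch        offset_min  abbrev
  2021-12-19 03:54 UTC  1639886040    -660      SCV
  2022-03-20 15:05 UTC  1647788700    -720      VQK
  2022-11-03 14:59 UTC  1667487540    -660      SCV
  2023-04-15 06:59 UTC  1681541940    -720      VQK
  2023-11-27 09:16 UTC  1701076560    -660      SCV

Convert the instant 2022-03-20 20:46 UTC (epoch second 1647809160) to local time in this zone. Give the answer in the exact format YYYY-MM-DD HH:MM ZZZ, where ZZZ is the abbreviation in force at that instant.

2022-03-20 08:46 VQK

Query: 2022-03-20 20:46 UTC
Rule 2/5 (VQK, -12:00): 2022-03-20 15:05 UTC ≤ query < 2022-11-03 14:59 UTC
20·60 + 46 - 720 = 526 min
526 = 0·1440 + 526; 526 = 8·60 + 46 → 08:46, same day
→ 2022-03-20 08:46 VQK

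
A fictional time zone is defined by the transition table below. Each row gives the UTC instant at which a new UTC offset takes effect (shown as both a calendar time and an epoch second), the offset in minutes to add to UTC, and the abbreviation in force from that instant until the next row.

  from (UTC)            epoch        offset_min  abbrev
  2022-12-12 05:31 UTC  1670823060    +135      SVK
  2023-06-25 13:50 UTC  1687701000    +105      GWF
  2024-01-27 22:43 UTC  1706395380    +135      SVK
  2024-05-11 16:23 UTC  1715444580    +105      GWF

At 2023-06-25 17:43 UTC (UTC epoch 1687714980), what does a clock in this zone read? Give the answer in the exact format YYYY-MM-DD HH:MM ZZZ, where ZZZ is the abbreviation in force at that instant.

2023-06-25 19:28 GWF

Query: 2023-06-25 17:43 UTC
Rule 2/4 (GWF, +01:45): 2023-06-25 13:50 UTC ≤ query < 2024-01-27 22:43 UTC
17·60 + 43 + 105 = 1168 min
1168 = 0·1440 + 1168; 1168 = 19·60 + 28 → 19:28, same day
→ 2023-06-25 19:28 GWF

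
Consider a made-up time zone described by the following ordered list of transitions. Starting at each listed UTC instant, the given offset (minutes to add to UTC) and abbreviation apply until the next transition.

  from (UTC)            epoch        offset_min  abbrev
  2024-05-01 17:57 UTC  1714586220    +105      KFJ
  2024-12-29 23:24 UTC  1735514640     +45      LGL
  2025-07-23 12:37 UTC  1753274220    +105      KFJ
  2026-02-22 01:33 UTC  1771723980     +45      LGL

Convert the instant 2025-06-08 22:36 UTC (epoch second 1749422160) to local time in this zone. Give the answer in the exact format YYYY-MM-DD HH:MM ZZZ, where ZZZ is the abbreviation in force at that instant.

2025-06-08 23:21 LGL

Query: 2025-06-08 22:36 UTC
Rule 2/4 (LGL, +00:45): 2024-12-29 23:24 UTC ≤ query < 2025-07-23 12:37 UTC
22·60 + 36 + 45 = 1401 min
1401 = 0·1440 + 1401; 1401 = 23·60 + 21 → 23:21, same day
→ 2025-06-08 23:21 LGL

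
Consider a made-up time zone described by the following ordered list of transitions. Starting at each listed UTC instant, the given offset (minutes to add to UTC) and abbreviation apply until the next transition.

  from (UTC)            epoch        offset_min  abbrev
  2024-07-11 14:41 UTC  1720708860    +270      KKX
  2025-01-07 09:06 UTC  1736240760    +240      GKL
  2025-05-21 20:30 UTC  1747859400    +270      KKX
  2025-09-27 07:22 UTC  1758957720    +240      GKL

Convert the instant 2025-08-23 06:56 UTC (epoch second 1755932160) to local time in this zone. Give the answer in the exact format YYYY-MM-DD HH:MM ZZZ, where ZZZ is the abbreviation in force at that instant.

Query: 2025-08-23 06:56 UTC
Rule 3/4 (KKX, +04:30): 2025-05-21 20:30 UTC ≤ query < 2025-09-27 07:22 UTC
6·60 + 56 + 270 = 686 min
686 = 0·1440 + 686; 686 = 11·60 + 26 → 11:26, same day
→ 2025-08-23 11:26 KKX

2025-08-23 11:26 KKX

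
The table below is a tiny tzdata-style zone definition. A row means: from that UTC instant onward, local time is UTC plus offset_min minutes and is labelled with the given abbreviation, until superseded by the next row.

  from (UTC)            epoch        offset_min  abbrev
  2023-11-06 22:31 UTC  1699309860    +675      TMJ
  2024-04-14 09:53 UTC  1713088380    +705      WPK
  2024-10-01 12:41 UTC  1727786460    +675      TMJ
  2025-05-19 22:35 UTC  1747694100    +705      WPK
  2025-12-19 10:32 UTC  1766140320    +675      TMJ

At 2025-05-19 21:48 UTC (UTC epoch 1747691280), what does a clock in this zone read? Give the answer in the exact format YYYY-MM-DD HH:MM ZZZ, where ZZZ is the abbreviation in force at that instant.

2025-05-20 09:03 TMJ

Query: 2025-05-19 21:48 UTC
Rule 3/5 (TMJ, +11:15): 2024-10-01 12:41 UTC ≤ query < 2025-05-19 22:35 UTC
21·60 + 48 + 675 = 1983 min
1983 = 1·1440 + 543; 543 = 9·60 + 3 → 09:03, 2025-05-19 + 1 day = 2025-05-20
→ 2025-05-20 09:03 TMJ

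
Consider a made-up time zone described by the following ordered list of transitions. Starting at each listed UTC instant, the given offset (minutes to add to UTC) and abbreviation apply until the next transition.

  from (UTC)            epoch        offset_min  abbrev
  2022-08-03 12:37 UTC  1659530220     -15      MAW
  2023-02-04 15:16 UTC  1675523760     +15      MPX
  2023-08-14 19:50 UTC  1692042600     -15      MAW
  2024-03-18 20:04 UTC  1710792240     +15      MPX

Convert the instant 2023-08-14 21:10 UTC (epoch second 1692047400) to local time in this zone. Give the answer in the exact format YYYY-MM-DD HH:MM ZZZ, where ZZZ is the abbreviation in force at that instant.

2023-08-14 20:55 MAW

Query: 2023-08-14 21:10 UTC
Rule 3/4 (MAW, -00:15): 2023-08-14 19:50 UTC ≤ query < 2024-03-18 20:04 UTC
21·60 + 10 - 15 = 1255 min
1255 = 0·1440 + 1255; 1255 = 20·60 + 55 → 20:55, same day
→ 2023-08-14 20:55 MAW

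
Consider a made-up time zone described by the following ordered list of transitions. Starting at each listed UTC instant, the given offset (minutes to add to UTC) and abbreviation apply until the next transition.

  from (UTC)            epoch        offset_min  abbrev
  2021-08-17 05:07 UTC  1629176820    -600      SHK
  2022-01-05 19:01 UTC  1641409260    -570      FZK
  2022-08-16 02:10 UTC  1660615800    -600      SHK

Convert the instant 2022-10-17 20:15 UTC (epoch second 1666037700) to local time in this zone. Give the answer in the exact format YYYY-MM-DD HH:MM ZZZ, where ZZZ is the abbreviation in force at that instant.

2022-10-17 10:15 SHK

Query: 2022-10-17 20:15 UTC
Rule 3/3 (SHK, -10:00): 2022-08-16 02:10 UTC ≤ query < +∞
20·60 + 15 - 600 = 615 min
615 = 0·1440 + 615; 615 = 10·60 + 15 → 10:15, same day
→ 2022-10-17 10:15 SHK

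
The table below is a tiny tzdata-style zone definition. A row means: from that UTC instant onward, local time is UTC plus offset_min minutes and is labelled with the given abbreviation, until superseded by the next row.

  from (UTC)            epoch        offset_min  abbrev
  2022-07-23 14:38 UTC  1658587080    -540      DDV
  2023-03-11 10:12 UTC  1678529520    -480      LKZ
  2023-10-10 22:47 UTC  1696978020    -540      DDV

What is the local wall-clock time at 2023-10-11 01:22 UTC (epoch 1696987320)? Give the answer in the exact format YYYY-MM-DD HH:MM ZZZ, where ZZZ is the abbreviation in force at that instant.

Query: 2023-10-11 01:22 UTC
Rule 3/3 (DDV, -09:00): 2023-10-10 22:47 UTC ≤ query < +∞
1·60 + 22 - 540 = -458 min
-458 = -1·1440 + 982; 982 = 16·60 + 22 → 16:22, 2023-10-11 - 1 day = 2023-10-10
→ 2023-10-10 16:22 DDV

2023-10-10 16:22 DDV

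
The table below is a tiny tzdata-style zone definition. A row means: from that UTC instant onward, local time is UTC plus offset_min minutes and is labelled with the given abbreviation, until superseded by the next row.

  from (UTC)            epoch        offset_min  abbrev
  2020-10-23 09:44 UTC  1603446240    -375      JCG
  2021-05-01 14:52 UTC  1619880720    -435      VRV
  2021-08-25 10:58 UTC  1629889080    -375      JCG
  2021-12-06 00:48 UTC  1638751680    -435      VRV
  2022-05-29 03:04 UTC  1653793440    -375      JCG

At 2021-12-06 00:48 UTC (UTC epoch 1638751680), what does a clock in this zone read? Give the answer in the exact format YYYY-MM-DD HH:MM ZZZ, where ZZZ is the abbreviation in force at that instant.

2021-12-05 17:33 VRV

Query: 2021-12-06 00:48 UTC
Rule 4/5 (VRV, -07:15): 2021-12-06 00:48 UTC ≤ query < 2022-05-29 03:04 UTC
0·60 + 48 - 435 = -387 min
-387 = -1·1440 + 1053; 1053 = 17·60 + 33 → 17:33, 2021-12-06 - 1 day = 2021-12-05
→ 2021-12-05 17:33 VRV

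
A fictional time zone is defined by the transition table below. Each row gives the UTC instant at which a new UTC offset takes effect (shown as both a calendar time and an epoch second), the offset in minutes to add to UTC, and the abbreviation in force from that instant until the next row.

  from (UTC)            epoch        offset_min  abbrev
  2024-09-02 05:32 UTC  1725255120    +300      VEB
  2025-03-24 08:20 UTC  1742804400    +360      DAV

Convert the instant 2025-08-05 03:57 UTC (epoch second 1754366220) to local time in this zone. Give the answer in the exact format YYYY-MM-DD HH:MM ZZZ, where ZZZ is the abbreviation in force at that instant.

Query: 2025-08-05 03:57 UTC
Rule 2/2 (DAV, +06:00): 2025-03-24 08:20 UTC ≤ query < +∞
3·60 + 57 + 360 = 597 min
597 = 0·1440 + 597; 597 = 9·60 + 57 → 09:57, same day
→ 2025-08-05 09:57 DAV

2025-08-05 09:57 DAV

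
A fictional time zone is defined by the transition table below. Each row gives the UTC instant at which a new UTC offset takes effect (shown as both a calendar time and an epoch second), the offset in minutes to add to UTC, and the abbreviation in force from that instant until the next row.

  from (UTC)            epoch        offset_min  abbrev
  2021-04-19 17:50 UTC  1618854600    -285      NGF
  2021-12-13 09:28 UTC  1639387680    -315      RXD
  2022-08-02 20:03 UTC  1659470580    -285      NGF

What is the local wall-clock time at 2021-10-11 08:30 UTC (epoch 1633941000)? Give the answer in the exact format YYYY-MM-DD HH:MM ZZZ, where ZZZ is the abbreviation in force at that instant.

2021-10-11 03:45 NGF

Query: 2021-10-11 08:30 UTC
Rule 1/3 (NGF, -04:45): 2021-04-19 17:50 UTC ≤ query < 2021-12-13 09:28 UTC
8·60 + 30 - 285 = 225 min
225 = 0·1440 + 225; 225 = 3·60 + 45 → 03:45, same day
→ 2021-10-11 03:45 NGF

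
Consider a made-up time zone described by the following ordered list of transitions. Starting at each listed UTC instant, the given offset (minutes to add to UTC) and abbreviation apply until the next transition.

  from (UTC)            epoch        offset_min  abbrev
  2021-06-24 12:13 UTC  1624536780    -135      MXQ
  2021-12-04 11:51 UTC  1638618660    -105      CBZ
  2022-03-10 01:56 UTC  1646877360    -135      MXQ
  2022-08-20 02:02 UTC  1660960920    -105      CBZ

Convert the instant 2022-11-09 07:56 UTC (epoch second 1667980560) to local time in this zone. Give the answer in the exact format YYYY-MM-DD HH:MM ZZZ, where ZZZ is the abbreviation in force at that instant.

Query: 2022-11-09 07:56 UTC
Rule 4/4 (CBZ, -01:45): 2022-08-20 02:02 UTC ≤ query < +∞
7·60 + 56 - 105 = 371 min
371 = 0·1440 + 371; 371 = 6·60 + 11 → 06:11, same day
→ 2022-11-09 06:11 CBZ

2022-11-09 06:11 CBZ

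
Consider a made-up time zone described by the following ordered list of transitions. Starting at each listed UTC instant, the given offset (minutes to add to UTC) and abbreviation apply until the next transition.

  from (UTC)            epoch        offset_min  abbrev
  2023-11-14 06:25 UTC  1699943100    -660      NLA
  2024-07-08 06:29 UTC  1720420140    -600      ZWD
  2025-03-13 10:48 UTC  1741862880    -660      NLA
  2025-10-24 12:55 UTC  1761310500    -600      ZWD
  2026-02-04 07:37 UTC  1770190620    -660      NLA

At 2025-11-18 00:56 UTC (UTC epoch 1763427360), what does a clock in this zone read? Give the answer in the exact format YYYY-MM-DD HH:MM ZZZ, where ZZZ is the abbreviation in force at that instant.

Query: 2025-11-18 00:56 UTC
Rule 4/5 (ZWD, -10:00): 2025-10-24 12:55 UTC ≤ query < 2026-02-04 07:37 UTC
0·60 + 56 - 600 = -544 min
-544 = -1·1440 + 896; 896 = 14·60 + 56 → 14:56, 2025-11-18 - 1 day = 2025-11-17
→ 2025-11-17 14:56 ZWD

2025-11-17 14:56 ZWD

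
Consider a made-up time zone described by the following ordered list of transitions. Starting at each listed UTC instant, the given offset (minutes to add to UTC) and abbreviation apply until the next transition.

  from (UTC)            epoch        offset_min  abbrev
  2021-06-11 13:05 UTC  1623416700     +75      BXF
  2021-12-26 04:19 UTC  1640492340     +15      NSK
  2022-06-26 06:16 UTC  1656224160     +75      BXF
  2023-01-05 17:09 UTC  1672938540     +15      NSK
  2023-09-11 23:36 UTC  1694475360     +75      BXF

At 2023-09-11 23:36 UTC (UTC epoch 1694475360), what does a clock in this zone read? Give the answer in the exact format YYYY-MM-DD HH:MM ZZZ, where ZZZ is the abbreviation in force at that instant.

2023-09-12 00:51 BXF

Query: 2023-09-11 23:36 UTC
Rule 5/5 (BXF, +01:15): 2023-09-11 23:36 UTC ≤ query < +∞
23·60 + 36 + 75 = 1491 min
1491 = 1·1440 + 51; 51 = 0·60 + 51 → 00:51, 2023-09-11 + 1 day = 2023-09-12
→ 2023-09-12 00:51 BXF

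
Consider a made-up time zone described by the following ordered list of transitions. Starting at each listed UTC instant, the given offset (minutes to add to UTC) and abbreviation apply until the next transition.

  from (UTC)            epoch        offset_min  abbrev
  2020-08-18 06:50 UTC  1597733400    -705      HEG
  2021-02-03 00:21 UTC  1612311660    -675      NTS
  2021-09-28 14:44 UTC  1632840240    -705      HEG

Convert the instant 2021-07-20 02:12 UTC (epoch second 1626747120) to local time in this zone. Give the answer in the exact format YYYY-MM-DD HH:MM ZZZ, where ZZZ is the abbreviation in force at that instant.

2021-07-19 14:57 NTS

Query: 2021-07-20 02:12 UTC
Rule 2/3 (NTS, -11:15): 2021-02-03 00:21 UTC ≤ query < 2021-09-28 14:44 UTC
2·60 + 12 - 675 = -543 min
-543 = -1·1440 + 897; 897 = 14·60 + 57 → 14:57, 2021-07-20 - 1 day = 2021-07-19
→ 2021-07-19 14:57 NTS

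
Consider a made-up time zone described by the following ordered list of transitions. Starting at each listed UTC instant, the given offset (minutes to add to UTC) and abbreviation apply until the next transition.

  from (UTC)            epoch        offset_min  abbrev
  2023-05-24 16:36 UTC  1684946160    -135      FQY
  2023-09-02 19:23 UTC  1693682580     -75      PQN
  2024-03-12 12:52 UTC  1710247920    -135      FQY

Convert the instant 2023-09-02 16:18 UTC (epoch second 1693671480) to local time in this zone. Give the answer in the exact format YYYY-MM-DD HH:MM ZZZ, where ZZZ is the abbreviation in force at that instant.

2023-09-02 14:03 FQY

Query: 2023-09-02 16:18 UTC
Rule 1/3 (FQY, -02:15): 2023-05-24 16:36 UTC ≤ query < 2023-09-02 19:23 UTC
16·60 + 18 - 135 = 843 min
843 = 0·1440 + 843; 843 = 14·60 + 3 → 14:03, same day
→ 2023-09-02 14:03 FQY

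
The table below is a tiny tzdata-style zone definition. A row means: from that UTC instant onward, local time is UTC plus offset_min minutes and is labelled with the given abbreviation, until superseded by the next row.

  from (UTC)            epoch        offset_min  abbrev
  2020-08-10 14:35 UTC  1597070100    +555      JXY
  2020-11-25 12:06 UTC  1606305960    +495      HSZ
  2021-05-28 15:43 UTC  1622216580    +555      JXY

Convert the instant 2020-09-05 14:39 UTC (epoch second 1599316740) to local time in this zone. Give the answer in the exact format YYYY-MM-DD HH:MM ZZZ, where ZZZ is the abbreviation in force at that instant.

2020-09-05 23:54 JXY

Query: 2020-09-05 14:39 UTC
Rule 1/3 (JXY, +09:15): 2020-08-10 14:35 UTC ≤ query < 2020-11-25 12:06 UTC
14·60 + 39 + 555 = 1434 min
1434 = 0·1440 + 1434; 1434 = 23·60 + 54 → 23:54, same day
→ 2020-09-05 23:54 JXY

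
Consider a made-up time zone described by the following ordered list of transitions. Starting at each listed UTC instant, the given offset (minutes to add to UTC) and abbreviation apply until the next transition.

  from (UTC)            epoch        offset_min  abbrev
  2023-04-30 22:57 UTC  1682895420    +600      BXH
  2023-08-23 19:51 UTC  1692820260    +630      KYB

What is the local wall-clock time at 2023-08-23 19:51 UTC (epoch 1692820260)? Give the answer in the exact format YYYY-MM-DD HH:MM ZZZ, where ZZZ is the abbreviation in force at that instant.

2023-08-24 06:21 KYB

Query: 2023-08-23 19:51 UTC
Rule 2/2 (KYB, +10:30): 2023-08-23 19:51 UTC ≤ query < +∞
19·60 + 51 + 630 = 1821 min
1821 = 1·1440 + 381; 381 = 6·60 + 21 → 06:21, 2023-08-23 + 1 day = 2023-08-24
→ 2023-08-24 06:21 KYB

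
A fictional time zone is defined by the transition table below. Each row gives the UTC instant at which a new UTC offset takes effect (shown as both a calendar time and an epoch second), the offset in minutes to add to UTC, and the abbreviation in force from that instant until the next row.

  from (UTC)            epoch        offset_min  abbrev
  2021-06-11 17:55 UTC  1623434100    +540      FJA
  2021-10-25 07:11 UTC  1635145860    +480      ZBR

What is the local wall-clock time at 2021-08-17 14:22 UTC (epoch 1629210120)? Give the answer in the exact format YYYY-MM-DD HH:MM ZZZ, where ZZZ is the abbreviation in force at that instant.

2021-08-17 23:22 FJA

Query: 2021-08-17 14:22 UTC
Rule 1/2 (FJA, +09:00): 2021-06-11 17:55 UTC ≤ query < 2021-10-25 07:11 UTC
14·60 + 22 + 540 = 1402 min
1402 = 0·1440 + 1402; 1402 = 23·60 + 22 → 23:22, same day
→ 2021-08-17 23:22 FJA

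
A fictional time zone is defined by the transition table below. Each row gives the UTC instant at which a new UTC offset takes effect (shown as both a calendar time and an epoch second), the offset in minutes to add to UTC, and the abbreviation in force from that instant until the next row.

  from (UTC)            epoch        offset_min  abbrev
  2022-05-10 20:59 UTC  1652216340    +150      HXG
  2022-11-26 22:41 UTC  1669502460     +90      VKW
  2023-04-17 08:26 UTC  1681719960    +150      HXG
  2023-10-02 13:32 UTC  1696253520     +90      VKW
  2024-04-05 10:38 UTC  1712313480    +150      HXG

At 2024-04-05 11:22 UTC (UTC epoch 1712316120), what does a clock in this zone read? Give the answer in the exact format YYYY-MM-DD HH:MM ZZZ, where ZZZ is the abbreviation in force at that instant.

Query: 2024-04-05 11:22 UTC
Rule 5/5 (HXG, +02:30): 2024-04-05 10:38 UTC ≤ query < +∞
11·60 + 22 + 150 = 832 min
832 = 0·1440 + 832; 832 = 13·60 + 52 → 13:52, same day
→ 2024-04-05 13:52 HXG

2024-04-05 13:52 HXG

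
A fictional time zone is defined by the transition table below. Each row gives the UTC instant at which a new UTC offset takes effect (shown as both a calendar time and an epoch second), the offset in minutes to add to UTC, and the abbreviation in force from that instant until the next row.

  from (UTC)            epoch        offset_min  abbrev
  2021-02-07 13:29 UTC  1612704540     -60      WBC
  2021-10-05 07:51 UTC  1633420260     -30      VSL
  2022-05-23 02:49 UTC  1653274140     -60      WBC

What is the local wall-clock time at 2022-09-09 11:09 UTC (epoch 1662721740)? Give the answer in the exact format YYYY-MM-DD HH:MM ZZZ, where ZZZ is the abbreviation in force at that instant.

Query: 2022-09-09 11:09 UTC
Rule 3/3 (WBC, -01:00): 2022-05-23 02:49 UTC ≤ query < +∞
11·60 + 9 - 60 = 609 min
609 = 0·1440 + 609; 609 = 10·60 + 9 → 10:09, same day
→ 2022-09-09 10:09 WBC

2022-09-09 10:09 WBC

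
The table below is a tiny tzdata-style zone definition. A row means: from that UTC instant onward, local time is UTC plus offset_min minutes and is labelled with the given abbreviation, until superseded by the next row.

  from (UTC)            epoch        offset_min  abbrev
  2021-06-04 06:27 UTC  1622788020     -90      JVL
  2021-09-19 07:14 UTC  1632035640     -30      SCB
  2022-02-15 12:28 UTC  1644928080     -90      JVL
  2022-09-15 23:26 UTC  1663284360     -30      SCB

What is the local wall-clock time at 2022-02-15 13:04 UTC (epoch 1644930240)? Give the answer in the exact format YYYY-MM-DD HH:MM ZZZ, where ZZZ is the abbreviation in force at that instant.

Query: 2022-02-15 13:04 UTC
Rule 3/4 (JVL, -01:30): 2022-02-15 12:28 UTC ≤ query < 2022-09-15 23:26 UTC
13·60 + 4 - 90 = 694 min
694 = 0·1440 + 694; 694 = 11·60 + 34 → 11:34, same day
→ 2022-02-15 11:34 JVL

2022-02-15 11:34 JVL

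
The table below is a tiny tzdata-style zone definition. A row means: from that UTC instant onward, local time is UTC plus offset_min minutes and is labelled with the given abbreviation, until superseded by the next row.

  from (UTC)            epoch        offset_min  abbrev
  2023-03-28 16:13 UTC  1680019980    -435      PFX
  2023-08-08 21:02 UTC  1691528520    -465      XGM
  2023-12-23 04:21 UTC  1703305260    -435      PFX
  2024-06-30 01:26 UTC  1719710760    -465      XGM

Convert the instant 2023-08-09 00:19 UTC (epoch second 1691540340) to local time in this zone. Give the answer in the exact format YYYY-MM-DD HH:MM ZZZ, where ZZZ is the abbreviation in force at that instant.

2023-08-08 16:34 XGM

Query: 2023-08-09 00:19 UTC
Rule 2/4 (XGM, -07:45): 2023-08-08 21:02 UTC ≤ query < 2023-12-23 04:21 UTC
0·60 + 19 - 465 = -446 min
-446 = -1·1440 + 994; 994 = 16·60 + 34 → 16:34, 2023-08-09 - 1 day = 2023-08-08
→ 2023-08-08 16:34 XGM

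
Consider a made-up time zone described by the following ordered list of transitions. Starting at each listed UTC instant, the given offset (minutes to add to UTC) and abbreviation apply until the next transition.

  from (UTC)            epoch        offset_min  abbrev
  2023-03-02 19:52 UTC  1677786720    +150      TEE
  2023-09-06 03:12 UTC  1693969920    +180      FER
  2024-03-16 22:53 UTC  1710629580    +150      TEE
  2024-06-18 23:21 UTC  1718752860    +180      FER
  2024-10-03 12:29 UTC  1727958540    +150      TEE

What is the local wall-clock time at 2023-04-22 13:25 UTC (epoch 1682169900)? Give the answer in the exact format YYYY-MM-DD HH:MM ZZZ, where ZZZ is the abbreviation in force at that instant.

2023-04-22 15:55 TEE

Query: 2023-04-22 13:25 UTC
Rule 1/5 (TEE, +02:30): 2023-03-02 19:52 UTC ≤ query < 2023-09-06 03:12 UTC
13·60 + 25 + 150 = 955 min
955 = 0·1440 + 955; 955 = 15·60 + 55 → 15:55, same day
→ 2023-04-22 15:55 TEE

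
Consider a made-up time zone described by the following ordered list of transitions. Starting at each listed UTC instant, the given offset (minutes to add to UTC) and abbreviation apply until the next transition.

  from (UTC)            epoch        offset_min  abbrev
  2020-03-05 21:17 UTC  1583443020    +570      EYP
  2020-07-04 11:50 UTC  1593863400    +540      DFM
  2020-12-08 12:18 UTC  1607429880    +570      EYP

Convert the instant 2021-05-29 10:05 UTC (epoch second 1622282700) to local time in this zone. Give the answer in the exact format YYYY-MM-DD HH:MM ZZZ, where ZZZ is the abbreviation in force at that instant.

2021-05-29 19:35 EYP

Query: 2021-05-29 10:05 UTC
Rule 3/3 (EYP, +09:30): 2020-12-08 12:18 UTC ≤ query < +∞
10·60 + 5 + 570 = 1175 min
1175 = 0·1440 + 1175; 1175 = 19·60 + 35 → 19:35, same day
→ 2021-05-29 19:35 EYP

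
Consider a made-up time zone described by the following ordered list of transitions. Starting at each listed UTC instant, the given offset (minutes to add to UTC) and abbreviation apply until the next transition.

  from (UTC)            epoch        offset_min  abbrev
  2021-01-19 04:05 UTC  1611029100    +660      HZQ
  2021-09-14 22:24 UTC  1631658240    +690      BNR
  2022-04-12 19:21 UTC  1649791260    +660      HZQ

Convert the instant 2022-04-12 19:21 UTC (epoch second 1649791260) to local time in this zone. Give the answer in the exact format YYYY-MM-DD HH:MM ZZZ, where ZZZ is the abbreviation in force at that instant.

Query: 2022-04-12 19:21 UTC
Rule 3/3 (HZQ, +11:00): 2022-04-12 19:21 UTC ≤ query < +∞
19·60 + 21 + 660 = 1821 min
1821 = 1·1440 + 381; 381 = 6·60 + 21 → 06:21, 2022-04-12 + 1 day = 2022-04-13
→ 2022-04-13 06:21 HZQ

2022-04-13 06:21 HZQ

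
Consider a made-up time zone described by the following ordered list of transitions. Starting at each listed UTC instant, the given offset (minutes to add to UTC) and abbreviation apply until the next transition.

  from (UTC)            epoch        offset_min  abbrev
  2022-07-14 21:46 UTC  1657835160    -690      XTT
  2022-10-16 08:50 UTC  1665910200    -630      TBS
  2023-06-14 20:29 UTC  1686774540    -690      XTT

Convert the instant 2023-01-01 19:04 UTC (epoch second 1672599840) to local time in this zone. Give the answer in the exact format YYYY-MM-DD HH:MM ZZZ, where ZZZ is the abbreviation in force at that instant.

2023-01-01 08:34 TBS

Query: 2023-01-01 19:04 UTC
Rule 2/3 (TBS, -10:30): 2022-10-16 08:50 UTC ≤ query < 2023-06-14 20:29 UTC
19·60 + 4 - 630 = 514 min
514 = 0·1440 + 514; 514 = 8·60 + 34 → 08:34, same day
→ 2023-01-01 08:34 TBS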